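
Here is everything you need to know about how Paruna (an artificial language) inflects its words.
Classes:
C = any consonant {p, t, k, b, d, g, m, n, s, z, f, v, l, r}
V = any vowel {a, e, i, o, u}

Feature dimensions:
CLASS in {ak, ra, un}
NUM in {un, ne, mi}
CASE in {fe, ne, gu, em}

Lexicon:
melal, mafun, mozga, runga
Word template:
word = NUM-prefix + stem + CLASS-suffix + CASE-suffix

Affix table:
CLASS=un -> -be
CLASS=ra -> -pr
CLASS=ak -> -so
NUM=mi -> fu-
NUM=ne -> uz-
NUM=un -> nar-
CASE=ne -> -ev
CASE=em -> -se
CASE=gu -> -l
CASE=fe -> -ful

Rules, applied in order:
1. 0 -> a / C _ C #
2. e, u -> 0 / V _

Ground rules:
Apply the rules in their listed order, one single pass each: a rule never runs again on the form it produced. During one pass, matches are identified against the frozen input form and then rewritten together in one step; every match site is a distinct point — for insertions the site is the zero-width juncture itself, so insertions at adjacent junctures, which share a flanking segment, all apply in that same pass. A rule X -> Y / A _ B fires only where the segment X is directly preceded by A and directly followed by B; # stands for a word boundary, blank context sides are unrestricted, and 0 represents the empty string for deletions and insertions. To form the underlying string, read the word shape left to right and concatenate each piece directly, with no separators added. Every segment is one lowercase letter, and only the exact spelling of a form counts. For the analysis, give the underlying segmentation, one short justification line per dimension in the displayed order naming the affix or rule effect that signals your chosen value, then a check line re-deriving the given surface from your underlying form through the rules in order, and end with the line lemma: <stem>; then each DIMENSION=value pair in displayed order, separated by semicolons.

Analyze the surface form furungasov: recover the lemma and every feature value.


underlying: fu-runga-so-ev
CLASS=ak - signalled by the affix -so
NUM=mi - signalled by the affix fu-
CASE=ne - signalled by the affix -ev
check: furungasoev -> furungasoev -> furungasov
lemma: runga; CLASS=ak; NUM=mi; CASE=ne


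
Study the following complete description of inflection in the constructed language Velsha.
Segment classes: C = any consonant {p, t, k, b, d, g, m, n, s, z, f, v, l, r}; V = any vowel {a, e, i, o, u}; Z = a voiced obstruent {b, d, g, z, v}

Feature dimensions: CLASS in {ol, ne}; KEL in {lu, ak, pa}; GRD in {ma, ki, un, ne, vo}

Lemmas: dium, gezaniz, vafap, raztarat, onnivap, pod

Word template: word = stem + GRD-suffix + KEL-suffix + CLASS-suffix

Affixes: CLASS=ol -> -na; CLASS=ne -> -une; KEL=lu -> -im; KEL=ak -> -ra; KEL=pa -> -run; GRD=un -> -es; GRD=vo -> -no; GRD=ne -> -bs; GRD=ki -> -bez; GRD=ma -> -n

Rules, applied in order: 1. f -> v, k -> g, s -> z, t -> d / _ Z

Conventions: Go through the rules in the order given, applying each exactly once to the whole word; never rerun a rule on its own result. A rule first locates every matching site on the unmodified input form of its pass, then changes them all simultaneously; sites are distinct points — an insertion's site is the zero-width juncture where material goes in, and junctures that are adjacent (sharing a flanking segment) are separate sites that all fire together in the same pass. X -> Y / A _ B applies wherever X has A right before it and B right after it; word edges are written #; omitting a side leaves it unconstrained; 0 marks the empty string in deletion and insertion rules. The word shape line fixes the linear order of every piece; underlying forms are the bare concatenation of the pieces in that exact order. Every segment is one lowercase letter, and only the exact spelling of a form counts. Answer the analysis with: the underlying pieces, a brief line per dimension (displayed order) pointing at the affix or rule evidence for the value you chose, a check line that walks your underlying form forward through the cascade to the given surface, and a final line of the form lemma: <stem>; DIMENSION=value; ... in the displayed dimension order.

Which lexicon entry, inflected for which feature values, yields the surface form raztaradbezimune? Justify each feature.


underlying: raztarat-bez-im-une
CLASS=ne - signalled by the affix -une
KEL=lu - signalled by the affix -im
GRD=ki - signalled by the affix -bez
check: raztaratbezimune -> raztaradbezimune
lemma: raztarat; CLASS=ne; KEL=lu; GRD=ki


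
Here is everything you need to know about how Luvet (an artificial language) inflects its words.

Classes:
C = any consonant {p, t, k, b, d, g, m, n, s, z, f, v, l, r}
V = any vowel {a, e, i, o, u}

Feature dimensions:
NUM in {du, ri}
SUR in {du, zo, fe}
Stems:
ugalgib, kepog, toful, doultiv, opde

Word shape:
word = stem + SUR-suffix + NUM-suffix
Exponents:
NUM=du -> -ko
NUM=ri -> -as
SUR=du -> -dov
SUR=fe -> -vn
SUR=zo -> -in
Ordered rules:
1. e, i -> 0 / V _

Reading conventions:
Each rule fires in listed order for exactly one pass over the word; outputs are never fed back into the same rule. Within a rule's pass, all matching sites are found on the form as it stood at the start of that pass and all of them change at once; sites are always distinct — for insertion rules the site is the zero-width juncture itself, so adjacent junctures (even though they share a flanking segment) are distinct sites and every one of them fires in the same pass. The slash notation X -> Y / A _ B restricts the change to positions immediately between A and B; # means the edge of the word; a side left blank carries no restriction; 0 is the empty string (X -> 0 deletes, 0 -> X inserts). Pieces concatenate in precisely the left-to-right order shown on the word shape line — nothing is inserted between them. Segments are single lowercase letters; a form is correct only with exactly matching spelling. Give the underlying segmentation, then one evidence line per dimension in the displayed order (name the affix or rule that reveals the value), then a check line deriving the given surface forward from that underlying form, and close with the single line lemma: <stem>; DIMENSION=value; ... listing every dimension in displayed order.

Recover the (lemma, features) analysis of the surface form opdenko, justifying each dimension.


underlying: opde-in-ko
NUM=du - signalled by the affix -ko
SUR=zo - signalled by the affix -in
check: opdeinko -> opdenko
lemma: opde; NUM=du; SUR=zo


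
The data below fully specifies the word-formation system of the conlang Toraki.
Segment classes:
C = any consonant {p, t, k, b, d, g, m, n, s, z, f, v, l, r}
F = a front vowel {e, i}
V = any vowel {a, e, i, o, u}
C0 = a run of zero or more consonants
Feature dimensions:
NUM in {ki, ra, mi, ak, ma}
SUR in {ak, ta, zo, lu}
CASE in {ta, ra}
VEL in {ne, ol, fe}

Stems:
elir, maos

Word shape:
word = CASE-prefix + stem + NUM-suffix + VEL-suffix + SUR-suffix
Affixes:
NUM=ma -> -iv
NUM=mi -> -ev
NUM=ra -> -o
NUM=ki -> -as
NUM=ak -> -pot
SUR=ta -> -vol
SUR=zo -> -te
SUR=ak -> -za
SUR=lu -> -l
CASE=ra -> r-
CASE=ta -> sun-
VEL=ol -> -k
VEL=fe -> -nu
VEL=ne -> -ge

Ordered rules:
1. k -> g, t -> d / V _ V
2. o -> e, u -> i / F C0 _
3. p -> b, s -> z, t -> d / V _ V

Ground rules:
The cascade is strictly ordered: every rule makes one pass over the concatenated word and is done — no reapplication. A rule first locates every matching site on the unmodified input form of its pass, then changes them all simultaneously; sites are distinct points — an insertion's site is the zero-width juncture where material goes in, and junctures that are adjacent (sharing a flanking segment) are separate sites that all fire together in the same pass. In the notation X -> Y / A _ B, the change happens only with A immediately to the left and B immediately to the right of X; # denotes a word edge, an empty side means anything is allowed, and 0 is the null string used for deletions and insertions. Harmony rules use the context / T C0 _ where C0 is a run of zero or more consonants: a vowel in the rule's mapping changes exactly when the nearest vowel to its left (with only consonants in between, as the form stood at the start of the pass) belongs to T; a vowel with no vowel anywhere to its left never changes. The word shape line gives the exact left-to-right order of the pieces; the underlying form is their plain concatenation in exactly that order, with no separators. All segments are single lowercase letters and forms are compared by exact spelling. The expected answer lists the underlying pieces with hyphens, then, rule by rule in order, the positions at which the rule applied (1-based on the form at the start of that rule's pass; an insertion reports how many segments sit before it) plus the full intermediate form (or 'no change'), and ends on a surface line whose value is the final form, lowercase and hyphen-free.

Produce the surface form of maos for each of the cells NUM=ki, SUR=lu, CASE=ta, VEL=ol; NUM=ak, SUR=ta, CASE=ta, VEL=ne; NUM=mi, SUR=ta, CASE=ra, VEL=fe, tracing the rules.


cell NUM=ki, SUR=lu, CASE=ta, VEL=ol:
underlying: sun-maos-as-k-l
1. k -> g, t -> d / V _ V: no change
2. o -> e, u -> i / F C0 _: no change
3. p -> b, s -> z, t -> d / V _ V: fires at position(s) 7: sunmaozaskl
surface: sunmaozaskl

cell NUM=ak, SUR=ta, CASE=ta, VEL=ne:
underlying: sun-maos-pot-ge-vol
1. k -> g, t -> d / V _ V: no change
2. o -> e, u -> i / F C0 _: fires at position(s) 14: sunmaospotgevel
3. p -> b, s -> z, t -> d / V _ V: no change
surface: sunmaospotgevel

cell NUM=mi, SUR=ta, CASE=ra, VEL=fe:
underlying: r-maos-ev-nu-vol
1. k -> g, t -> d / V _ V: no change
2. o -> e, u -> i / F C0 _: fires at position(s) 9: rmaosevnivol
3. p -> b, s -> z, t -> d / V _ V: fires at position(s) 5: rmaozevnivol
surface: rmaozevnivol


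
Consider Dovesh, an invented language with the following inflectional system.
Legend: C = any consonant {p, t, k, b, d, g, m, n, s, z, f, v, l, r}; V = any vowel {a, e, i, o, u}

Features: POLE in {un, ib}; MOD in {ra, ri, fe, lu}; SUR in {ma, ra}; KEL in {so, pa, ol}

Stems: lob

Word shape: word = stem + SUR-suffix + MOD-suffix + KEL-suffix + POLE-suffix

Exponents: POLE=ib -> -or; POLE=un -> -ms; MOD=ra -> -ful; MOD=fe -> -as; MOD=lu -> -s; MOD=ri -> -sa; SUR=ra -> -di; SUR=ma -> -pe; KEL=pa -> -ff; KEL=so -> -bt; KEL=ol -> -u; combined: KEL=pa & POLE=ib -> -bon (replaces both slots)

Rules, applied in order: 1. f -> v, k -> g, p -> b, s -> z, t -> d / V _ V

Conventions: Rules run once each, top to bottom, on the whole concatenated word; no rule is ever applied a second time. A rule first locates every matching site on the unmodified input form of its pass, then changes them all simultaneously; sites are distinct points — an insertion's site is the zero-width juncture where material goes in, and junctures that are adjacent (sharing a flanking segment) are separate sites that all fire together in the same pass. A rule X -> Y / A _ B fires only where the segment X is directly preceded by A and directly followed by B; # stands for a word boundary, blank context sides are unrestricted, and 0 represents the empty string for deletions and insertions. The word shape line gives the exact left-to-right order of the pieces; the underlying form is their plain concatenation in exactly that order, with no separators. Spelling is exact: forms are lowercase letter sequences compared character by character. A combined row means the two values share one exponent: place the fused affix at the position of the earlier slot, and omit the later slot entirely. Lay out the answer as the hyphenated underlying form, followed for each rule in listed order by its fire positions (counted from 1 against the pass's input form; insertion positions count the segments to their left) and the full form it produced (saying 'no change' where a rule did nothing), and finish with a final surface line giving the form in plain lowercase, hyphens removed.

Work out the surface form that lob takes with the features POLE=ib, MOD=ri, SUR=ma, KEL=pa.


underlying: lob-pe-sa-bon
1. f -> v, k -> g, p -> b, s -> z, t -> d / V _ V: fires at position(s) 6: lobpezabon
surface: lobpezabon


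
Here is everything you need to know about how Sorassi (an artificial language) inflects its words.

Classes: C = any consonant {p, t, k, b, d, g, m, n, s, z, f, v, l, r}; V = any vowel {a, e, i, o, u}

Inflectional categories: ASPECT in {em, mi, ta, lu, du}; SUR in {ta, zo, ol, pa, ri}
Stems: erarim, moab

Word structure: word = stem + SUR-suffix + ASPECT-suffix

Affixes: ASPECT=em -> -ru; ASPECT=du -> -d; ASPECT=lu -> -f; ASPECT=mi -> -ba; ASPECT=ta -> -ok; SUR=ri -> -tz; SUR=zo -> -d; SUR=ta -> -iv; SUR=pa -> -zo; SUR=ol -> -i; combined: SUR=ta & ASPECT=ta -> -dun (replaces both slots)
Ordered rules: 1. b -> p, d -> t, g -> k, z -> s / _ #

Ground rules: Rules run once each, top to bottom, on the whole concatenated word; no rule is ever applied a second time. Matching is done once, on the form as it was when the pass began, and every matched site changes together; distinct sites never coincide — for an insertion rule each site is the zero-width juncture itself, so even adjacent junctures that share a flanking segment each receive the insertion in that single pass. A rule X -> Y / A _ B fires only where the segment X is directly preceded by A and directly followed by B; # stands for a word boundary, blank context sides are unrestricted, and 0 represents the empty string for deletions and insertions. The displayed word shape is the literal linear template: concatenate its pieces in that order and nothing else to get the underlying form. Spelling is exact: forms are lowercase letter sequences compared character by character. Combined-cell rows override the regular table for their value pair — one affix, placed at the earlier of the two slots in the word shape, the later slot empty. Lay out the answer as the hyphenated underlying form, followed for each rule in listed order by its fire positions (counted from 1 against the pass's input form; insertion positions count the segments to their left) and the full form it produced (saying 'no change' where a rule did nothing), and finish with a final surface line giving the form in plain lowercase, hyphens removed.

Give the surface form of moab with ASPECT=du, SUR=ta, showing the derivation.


underlying: moab-iv-d
1. b -> p, d -> t, g -> k, z -> s / _ #: fires at position(s) 7: moabivt
surface: moabivt


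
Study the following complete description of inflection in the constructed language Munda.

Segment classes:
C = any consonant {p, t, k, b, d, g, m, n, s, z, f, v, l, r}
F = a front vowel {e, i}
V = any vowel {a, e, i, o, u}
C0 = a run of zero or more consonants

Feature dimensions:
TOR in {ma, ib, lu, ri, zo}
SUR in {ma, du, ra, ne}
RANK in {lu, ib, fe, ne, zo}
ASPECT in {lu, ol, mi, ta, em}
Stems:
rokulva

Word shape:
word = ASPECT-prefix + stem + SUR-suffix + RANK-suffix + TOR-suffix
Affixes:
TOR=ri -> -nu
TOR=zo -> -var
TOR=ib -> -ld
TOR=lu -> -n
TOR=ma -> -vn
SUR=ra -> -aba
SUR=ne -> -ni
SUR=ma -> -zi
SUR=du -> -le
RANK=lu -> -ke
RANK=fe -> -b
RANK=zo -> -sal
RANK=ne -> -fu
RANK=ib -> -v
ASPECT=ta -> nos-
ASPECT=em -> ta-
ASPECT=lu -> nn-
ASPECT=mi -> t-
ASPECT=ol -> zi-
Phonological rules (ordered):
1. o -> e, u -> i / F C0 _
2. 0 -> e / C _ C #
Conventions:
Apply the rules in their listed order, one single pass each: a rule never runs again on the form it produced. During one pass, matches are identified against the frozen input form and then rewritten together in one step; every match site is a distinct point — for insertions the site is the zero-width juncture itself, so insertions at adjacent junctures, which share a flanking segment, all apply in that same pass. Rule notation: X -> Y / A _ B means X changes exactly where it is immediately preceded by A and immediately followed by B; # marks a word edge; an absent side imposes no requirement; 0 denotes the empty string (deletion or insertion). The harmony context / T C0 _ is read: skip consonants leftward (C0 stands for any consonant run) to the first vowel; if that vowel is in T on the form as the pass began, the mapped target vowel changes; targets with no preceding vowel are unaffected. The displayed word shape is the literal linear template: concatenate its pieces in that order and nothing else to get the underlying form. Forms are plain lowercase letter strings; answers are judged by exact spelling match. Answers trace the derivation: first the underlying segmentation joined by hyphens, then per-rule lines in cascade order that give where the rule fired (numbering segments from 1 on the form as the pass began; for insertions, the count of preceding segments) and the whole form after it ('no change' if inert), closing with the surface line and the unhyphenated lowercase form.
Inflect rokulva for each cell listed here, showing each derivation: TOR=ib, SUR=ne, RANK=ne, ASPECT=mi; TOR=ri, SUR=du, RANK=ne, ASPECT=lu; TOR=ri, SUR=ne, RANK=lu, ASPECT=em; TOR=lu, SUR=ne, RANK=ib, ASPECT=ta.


cell TOR=ib, SUR=ne, RANK=ne, ASPECT=mi:
underlying: t-rokulva-ni-fu-ld
1. o -> e, u -> i / F C0 _: fires at position(s) 12: trokulvanifild
2. 0 -> e / C _ C #: inserts after position(s) 13: trokulvanifiled
surface: trokulvanifiled

cell TOR=ri, SUR=du, RANK=ne, ASPECT=lu:
underlying: nn-rokulva-le-fu-nu
1. o -> e, u -> i / F C0 _: fires at position(s) 13: nnrokulvalefinu
2. 0 -> e / C _ C #: no change
surface: nnrokulvalefinu

cell TOR=ri, SUR=ne, RANK=lu, ASPECT=em:
underlying: ta-rokulva-ni-ke-nu
1. o -> e, u -> i / F C0 _: fires at position(s) 15: tarokulvanikeni
2. 0 -> e / C _ C #: no change
surface: tarokulvanikeni

cell TOR=lu, SUR=ne, RANK=ib, ASPECT=ta:
underlying: nos-rokulva-ni-v-n
1. o -> e, u -> i / F C0 _: no change
2. 0 -> e / C _ C #: inserts after position(s) 13: nosrokulvaniven
surface: nosrokulvaniven


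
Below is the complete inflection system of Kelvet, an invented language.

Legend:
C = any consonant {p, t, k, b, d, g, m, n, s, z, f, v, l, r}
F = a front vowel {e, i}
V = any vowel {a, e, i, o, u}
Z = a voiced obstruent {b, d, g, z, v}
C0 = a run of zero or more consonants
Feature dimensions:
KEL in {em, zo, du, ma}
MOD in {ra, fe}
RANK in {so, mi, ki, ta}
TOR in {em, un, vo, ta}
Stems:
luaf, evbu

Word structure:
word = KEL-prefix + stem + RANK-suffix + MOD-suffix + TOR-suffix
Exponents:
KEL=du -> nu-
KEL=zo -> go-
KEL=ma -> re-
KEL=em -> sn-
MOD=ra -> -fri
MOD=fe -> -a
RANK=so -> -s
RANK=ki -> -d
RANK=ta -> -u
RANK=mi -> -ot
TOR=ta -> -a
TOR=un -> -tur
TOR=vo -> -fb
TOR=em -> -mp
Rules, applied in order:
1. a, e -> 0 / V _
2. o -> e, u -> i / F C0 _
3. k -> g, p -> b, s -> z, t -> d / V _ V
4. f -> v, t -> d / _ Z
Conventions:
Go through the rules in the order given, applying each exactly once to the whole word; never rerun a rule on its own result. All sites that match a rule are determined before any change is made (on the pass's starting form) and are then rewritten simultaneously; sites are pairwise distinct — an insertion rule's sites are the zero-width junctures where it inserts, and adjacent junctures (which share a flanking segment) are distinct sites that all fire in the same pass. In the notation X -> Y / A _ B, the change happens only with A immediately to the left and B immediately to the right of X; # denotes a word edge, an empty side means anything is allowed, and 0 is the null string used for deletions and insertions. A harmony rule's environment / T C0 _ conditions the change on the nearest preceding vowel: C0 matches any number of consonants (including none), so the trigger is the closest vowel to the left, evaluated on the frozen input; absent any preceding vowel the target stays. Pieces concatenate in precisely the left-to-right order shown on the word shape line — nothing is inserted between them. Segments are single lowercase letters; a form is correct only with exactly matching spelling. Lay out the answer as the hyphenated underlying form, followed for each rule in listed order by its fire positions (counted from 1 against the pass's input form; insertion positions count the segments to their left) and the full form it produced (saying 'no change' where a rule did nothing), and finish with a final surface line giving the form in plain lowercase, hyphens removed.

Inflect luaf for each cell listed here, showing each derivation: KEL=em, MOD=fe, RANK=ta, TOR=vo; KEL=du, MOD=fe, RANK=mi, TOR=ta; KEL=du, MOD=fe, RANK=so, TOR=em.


cell KEL=em, MOD=fe, RANK=ta, TOR=vo:
underlying: sn-luaf-u-a-fb
1. a, e -> 0 / V _: fires at position(s) 5, 8: snlufufb
2. o -> e, u -> i / F C0 _: no change
3. k -> g, p -> b, s -> z, t -> d / V _ V: no change
4. f -> v, t -> d / _ Z: fires at position(s) 7: snlufuvb
surface: snlufuvb

cell KEL=du, MOD=fe, RANK=mi, TOR=ta:
underlying: nu-luaf-ot-a-a
1. a, e -> 0 / V _: fires at position(s) 5, 10: nulufota
2. o -> e, u -> i / F C0 _: no change
3. k -> g, p -> b, s -> z, t -> d / V _ V: fires at position(s) 7: nulufoda
4. f -> v, t -> d / _ Z: no change
surface: nulufoda

cell KEL=du, MOD=fe, RANK=so, TOR=em:
underlying: nu-luaf-s-a-mp
1. a, e -> 0 / V _: fires at position(s) 5: nulufsamp
2. o -> e, u -> i / F C0 _: no change
3. k -> g, p -> b, s -> z, t -> d / V _ V: no change
4. f -> v, t -> d / _ Z: no change
surface: nulufsamp


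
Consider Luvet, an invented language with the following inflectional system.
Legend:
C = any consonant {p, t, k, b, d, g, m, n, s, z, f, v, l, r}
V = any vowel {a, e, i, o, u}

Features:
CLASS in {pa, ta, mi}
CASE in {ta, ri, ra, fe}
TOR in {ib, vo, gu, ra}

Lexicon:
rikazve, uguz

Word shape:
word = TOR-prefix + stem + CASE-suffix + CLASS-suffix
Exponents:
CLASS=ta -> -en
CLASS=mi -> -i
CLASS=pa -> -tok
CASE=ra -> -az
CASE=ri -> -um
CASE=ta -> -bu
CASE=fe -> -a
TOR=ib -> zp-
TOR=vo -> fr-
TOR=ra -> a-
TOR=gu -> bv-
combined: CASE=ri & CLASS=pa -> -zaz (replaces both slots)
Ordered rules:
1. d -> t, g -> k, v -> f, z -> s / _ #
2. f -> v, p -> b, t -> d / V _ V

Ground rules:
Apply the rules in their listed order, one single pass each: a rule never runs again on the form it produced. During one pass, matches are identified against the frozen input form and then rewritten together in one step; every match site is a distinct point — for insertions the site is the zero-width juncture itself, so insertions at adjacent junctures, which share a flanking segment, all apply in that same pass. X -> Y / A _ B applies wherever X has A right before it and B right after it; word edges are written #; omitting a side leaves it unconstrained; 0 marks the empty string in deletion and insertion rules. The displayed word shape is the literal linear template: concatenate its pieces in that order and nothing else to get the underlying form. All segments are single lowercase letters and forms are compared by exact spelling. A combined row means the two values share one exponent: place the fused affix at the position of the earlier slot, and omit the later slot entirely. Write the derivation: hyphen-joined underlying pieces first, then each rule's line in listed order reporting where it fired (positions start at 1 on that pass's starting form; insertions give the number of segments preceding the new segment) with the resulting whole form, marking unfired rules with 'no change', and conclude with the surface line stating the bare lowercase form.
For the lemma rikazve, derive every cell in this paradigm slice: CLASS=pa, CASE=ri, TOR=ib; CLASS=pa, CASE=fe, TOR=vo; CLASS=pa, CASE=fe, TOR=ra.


cell CLASS=pa, CASE=ri, TOR=ib:
underlying: zp-rikazve-zaz
1. d -> t, g -> k, v -> f, z -> s / _ #: fires at position(s) 12: zprikazvezas
2. f -> v, p -> b, t -> d / V _ V: no change
surface: zprikazvezas

cell CLASS=pa, CASE=fe, TOR=vo:
underlying: fr-rikazve-a-tok
1. d -> t, g -> k, v -> f, z -> s / _ #: no change
2. f -> v, p -> b, t -> d / V _ V: fires at position(s) 11: frrikazveadok
surface: frrikazveadok

cell CLASS=pa, CASE=fe, TOR=ra:
underlying: a-rikazve-a-tok
1. d -> t, g -> k, v -> f, z -> s / _ #: no change
2. f -> v, p -> b, t -> d / V _ V: fires at position(s) 10: arikazveadok
surface: arikazveadok


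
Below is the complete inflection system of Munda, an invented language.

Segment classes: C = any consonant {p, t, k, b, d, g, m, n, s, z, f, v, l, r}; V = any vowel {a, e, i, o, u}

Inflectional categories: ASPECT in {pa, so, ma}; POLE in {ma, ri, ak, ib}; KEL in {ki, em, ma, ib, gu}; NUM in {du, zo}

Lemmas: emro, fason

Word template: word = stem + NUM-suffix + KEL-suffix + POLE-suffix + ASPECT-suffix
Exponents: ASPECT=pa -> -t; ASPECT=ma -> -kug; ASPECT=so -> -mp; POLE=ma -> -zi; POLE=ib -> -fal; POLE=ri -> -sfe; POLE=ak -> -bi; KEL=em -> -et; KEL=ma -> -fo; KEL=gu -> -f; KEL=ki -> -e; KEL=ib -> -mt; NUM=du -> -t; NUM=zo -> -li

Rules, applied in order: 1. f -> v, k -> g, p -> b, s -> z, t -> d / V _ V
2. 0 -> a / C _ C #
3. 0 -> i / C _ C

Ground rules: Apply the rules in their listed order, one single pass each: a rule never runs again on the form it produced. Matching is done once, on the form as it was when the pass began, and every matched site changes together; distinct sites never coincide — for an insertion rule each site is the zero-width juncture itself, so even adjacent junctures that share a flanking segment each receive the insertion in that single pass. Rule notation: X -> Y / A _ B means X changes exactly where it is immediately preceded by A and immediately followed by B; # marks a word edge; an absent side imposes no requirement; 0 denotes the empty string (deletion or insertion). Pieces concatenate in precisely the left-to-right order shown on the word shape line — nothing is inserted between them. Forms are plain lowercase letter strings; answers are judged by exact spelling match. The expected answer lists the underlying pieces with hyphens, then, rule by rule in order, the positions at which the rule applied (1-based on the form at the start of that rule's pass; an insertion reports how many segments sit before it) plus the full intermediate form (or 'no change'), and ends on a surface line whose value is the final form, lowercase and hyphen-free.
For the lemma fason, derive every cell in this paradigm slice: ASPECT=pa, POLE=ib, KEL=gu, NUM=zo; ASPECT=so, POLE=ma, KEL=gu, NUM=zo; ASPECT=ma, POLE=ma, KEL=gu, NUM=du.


cell ASPECT=pa, POLE=ib, KEL=gu, NUM=zo:
underlying: fason-li-f-fal-t
1. f -> v, k -> g, p -> b, s -> z, t -> d / V _ V: fires at position(s) 3: fazonliffalt
2. 0 -> a / C _ C #: inserts after position(s) 11: fazonliffalat
3. 0 -> i / C _ C: inserts after position(s) 5, 8: fazonilififalat
surface: fazonilififalat

cell ASPECT=so, POLE=ma, KEL=gu, NUM=zo:
underlying: fason-li-f-zi-mp
1. f -> v, k -> g, p -> b, s -> z, t -> d / V _ V: fires at position(s) 3: fazonlifzimp
2. 0 -> a / C _ C #: inserts after position(s) 11: fazonlifzimap
3. 0 -> i / C _ C: inserts after position(s) 5, 8: fazonilifizimap
surface: fazonilifizimap

cell ASPECT=ma, POLE=ma, KEL=gu, NUM=du:
underlying: fason-t-f-zi-kug
1. f -> v, k -> g, p -> b, s -> z, t -> d / V _ V: fires at position(s) 3, 10: fazontfzigug
2. 0 -> a / C _ C #: no change
3. 0 -> i / C _ C: inserts after position(s) 5, 6, 7: fazonitifizigug
surface: fazonitifizigug


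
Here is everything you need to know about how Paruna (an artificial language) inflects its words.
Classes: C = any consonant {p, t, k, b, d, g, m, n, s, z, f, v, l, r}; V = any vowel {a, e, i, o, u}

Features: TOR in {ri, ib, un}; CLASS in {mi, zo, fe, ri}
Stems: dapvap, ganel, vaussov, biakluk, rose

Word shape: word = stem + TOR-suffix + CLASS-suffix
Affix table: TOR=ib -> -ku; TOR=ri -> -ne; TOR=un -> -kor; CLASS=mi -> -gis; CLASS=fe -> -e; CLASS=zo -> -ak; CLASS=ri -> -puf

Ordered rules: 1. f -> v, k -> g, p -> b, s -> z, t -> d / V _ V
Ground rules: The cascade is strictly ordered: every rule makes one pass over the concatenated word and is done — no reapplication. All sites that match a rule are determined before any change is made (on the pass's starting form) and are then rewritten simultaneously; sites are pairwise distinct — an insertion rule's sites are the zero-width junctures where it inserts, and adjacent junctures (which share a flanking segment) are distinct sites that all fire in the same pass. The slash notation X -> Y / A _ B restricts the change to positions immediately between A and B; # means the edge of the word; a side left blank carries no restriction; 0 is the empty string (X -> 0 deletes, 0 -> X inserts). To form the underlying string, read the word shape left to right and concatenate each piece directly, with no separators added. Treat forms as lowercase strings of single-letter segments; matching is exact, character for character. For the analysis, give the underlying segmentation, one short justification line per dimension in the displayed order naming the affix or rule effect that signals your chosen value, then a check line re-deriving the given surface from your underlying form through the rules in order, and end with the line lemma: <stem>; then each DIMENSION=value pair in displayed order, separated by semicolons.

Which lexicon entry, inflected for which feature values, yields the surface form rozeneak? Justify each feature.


underlying: rose-ne-ak
TOR=ri - signalled by the affix -ne
CLASS=zo - signalled by the affix -ak
check: roseneak -> rozeneak
lemma: rose; TOR=ri; CLASS=zo


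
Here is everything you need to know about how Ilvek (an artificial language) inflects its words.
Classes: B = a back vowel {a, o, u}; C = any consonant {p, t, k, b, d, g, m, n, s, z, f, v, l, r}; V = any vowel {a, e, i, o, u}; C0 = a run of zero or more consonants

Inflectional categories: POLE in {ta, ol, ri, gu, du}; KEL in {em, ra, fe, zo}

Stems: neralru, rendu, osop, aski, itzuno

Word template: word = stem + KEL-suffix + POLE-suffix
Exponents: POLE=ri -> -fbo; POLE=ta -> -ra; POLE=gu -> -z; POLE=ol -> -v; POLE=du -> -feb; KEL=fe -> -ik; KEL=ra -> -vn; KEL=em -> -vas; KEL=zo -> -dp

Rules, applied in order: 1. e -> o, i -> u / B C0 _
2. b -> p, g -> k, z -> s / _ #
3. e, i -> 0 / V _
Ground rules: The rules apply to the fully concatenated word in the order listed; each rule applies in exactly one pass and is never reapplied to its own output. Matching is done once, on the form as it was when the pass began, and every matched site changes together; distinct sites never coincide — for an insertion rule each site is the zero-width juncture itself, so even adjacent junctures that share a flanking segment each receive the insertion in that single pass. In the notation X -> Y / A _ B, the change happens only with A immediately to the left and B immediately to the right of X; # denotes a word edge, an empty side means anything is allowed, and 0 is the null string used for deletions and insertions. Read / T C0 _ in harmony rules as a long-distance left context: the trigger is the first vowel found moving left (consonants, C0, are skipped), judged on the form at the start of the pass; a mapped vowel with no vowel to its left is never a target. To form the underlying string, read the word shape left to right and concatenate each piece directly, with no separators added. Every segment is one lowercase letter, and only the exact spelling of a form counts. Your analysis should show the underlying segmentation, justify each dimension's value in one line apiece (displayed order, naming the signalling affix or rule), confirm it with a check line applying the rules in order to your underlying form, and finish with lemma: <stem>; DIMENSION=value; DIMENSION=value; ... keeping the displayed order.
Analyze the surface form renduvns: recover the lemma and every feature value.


underlying: rendu-vn-z
POLE=gu - signalled by the affix -z
KEL=ra - signalled by the affix -vn
check: renduvnz -> renduvnz -> renduvns -> renduvns
lemma: rendu; POLE=gu; KEL=ra


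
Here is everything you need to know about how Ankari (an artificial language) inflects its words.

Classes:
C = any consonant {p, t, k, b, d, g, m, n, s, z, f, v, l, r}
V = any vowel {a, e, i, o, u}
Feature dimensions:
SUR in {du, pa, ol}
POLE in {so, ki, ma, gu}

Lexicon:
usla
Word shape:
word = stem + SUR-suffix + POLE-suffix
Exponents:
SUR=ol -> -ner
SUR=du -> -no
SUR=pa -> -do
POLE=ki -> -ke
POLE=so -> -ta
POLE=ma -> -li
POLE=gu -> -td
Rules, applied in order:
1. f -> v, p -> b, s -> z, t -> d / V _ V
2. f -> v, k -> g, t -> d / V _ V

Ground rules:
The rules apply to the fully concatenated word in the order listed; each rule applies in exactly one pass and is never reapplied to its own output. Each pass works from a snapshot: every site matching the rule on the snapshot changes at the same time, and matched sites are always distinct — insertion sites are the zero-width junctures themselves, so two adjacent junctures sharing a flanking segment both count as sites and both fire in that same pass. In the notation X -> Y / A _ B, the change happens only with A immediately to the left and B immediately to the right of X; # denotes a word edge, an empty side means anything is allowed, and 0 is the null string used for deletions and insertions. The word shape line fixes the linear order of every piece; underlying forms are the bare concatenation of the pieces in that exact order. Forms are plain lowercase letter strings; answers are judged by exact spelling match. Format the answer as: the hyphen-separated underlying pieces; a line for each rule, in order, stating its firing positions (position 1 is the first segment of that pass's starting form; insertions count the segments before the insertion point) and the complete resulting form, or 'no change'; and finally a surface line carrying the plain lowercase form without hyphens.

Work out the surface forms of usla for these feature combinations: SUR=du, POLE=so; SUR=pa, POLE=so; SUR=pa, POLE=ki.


cell SUR=du, POLE=so:
underlying: usla-no-ta
1. f -> v, p -> b, s -> z, t -> d / V _ V: fires at position(s) 7: uslanoda
2. f -> v, k -> g, t -> d / V _ V: no change
surface: uslanoda

cell SUR=pa, POLE=so:
underlying: usla-do-ta
1. f -> v, p -> b, s -> z, t -> d / V _ V: fires at position(s) 7: usladoda
2. f -> v, k -> g, t -> d / V _ V: no change
surface: usladoda

cell SUR=pa, POLE=ki:
underlying: usla-do-ke
1. f -> v, p -> b, s -> z, t -> d / V _ V: no change
2. f -> v, k -> g, t -> d / V _ V: fires at position(s) 7: usladoge
surface: usladoge


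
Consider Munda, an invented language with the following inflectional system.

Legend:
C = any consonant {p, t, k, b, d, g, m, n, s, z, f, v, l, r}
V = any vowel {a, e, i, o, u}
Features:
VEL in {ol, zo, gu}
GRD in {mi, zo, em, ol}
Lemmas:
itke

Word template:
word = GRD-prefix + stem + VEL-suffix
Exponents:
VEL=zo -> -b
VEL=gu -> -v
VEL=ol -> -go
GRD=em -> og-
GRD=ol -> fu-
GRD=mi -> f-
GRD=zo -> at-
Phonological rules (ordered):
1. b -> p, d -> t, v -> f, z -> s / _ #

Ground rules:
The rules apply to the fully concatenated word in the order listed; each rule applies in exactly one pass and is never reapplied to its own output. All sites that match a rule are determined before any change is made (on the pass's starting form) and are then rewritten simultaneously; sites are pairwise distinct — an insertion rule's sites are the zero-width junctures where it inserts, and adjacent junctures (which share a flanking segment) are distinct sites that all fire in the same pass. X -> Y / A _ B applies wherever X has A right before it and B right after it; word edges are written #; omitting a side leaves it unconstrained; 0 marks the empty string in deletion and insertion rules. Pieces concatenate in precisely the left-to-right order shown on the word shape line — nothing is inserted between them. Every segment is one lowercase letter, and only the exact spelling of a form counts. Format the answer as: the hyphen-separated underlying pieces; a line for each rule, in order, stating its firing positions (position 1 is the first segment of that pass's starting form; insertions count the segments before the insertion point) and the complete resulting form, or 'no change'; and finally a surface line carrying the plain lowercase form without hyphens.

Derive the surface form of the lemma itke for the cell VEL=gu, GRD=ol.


underlying: fu-itke-v
1. b -> p, d -> t, v -> f, z -> s / _ #: fires at position(s) 7: fuitkef
surface: fuitkef


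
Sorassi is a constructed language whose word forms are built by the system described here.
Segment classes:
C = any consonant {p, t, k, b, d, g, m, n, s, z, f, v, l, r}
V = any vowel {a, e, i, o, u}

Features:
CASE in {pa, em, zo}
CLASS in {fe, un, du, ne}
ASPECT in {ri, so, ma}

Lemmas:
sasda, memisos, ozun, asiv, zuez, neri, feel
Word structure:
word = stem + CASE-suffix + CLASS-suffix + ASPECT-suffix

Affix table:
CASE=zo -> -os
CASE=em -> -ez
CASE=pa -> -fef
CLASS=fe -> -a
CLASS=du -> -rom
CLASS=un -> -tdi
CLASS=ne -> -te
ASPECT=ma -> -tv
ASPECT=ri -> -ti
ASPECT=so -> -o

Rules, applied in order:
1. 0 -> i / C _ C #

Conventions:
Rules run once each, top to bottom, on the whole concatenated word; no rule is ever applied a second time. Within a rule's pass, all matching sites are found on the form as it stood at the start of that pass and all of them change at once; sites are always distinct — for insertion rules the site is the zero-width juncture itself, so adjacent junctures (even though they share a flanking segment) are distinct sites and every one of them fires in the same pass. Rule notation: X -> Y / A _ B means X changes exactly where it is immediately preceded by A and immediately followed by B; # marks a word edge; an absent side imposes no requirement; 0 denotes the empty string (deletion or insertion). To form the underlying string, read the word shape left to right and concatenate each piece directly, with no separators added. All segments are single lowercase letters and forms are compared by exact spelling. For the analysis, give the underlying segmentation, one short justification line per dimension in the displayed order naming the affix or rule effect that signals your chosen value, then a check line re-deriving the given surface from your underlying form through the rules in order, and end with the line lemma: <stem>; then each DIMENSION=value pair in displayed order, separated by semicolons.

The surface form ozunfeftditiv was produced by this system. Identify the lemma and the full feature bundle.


underlying: ozun-fef-tdi-tv
CASE=pa - signalled by the affix -fef
CLASS=un - signalled by the affix -tdi
ASPECT=ma - signalled by the affix -tv
check: ozunfeftditv -> ozunfeftditiv
lemma: ozun; CASE=pa; CLASS=un; ASPECT=ma


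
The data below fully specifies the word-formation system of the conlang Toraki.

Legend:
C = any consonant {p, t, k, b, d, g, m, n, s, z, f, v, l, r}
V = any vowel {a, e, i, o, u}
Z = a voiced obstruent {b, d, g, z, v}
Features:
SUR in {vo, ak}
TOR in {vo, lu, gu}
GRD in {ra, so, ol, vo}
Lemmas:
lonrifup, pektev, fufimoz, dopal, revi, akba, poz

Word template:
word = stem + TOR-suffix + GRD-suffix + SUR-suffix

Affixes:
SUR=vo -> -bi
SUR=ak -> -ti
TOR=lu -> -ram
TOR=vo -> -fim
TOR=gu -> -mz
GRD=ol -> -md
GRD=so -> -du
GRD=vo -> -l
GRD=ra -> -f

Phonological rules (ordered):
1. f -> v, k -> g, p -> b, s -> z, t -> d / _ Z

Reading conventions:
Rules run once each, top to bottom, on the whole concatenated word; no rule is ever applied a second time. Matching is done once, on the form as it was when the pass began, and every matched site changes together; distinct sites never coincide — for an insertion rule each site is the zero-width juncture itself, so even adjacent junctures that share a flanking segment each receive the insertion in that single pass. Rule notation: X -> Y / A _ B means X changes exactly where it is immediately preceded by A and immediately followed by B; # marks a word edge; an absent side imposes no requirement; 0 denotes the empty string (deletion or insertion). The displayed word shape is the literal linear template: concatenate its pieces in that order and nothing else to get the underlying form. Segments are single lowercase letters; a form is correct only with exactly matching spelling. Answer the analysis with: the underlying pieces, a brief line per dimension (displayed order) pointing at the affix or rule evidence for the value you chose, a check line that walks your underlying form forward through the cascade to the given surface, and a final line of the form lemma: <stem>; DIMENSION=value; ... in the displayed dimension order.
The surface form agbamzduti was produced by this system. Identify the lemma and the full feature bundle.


underlying: akba-mz-du-ti
SUR=ak - signalled by the affix -ti
TOR=gu - signalled by the affix -mz
GRD=so - signalled by the affix -du
check: akbamzduti -> agbamzduti
lemma: akba; SUR=ak; TOR=gu; GRD=so
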